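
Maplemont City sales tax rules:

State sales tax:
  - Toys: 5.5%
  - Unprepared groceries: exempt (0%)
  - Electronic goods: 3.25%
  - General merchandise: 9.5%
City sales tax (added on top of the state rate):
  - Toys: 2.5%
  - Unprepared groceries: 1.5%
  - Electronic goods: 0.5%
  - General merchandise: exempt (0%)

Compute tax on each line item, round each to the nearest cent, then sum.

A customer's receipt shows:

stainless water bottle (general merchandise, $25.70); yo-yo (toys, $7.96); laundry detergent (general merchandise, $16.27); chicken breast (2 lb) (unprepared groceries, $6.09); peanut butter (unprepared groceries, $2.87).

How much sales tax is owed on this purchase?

Stainless water bottle $25.70: general merchandise → 9.5% + 0% city = 9.5% → $2.44
Yo-yo $7.96: toys → 5.5% + 2.5% city = 8% → $0.64
Laundry detergent $16.27: general merchandise → 9.5% + 0% city = 9.5% → $1.55
Chicken breast (2 lb) $6.09: unprepared groceries → 0% + 1.5% city = 1.5% → $0.09
Peanut butter $2.87: unprepared groceries → 0% + 1.5% city = 1.5% → $0.04
Total tax = $2.44 + $0.64 + $1.55 + $0.09 + $0.04 = $4.76

$4.76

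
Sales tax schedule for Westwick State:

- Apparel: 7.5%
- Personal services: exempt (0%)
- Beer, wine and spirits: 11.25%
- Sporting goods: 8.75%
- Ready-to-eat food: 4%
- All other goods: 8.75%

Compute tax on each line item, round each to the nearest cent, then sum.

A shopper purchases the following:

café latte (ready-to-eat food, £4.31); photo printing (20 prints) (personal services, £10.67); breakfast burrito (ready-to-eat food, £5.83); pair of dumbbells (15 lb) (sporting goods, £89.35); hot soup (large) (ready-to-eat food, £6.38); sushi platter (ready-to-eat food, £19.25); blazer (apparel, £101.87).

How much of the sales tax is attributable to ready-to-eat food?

£1.43

Café latte £4.31: ready-to-eat food → 4% → £0.17
Breakfast burrito £5.83: ready-to-eat food → 4% → £0.23
Hot soup (large) £6.38: ready-to-eat food → 4% → £0.26
Sushi platter £19.25: ready-to-eat food → 4% → £0.77
Tax on ready-to-eat food = £0.17 + £0.23 + £0.26 + £0.77 = £1.43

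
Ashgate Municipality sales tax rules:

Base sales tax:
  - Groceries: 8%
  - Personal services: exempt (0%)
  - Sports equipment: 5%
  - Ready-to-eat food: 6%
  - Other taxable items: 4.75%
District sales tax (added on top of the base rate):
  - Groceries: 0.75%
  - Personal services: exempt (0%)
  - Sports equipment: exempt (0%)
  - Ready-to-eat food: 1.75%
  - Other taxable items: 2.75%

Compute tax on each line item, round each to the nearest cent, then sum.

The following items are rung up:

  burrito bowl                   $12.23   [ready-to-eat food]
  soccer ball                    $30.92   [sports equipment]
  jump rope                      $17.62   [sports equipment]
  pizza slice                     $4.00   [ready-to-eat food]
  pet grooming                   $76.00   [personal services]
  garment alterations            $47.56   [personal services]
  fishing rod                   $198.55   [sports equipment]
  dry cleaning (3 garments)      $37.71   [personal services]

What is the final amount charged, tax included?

$438.21

Burrito bowl $12.23: ready-to-eat food → 6% + 1.75% district = 7.75% → $0.95
Soccer ball $30.92: sports equipment → 5% + 0% district = 5% → $1.55
Jump rope $17.62: sports equipment → 5% + 0% district = 5% → $0.88
Pizza slice $4.00: ready-to-eat food → 6% + 1.75% district = 7.75% → $0.31
Pet grooming $76.00: personal services → 0% + 0% district = 0% → $0.00
Garment alterations $47.56: personal services → 0% + 0% district = 0% → $0.00
Fishing rod $198.55: sports equipment → 5% + 0% district = 5% → $9.93
Dry cleaning (3 garments) $37.71: personal services → 0% + 0% district = 0% → $0.00
Subtotal = $424.59; tax = $13.62; total due = $438.21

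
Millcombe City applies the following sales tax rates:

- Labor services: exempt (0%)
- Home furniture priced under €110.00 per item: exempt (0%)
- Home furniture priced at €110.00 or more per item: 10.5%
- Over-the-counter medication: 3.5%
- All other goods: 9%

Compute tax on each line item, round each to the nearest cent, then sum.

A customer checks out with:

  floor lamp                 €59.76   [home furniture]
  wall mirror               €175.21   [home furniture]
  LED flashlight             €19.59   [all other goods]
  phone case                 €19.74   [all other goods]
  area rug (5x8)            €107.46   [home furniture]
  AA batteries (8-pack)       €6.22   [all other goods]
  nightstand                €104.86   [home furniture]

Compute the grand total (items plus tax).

€515.34

Floor lamp €59.76: home furniture, under €110.00 → 0% → €0.00
Wall mirror €175.21: home furniture, €110.00 or more → 10.5% → €18.40
LED flashlight €19.59: all other goods → 9% → €1.76
Phone case €19.74: all other goods → 9% → €1.78
Area rug (5x8) €107.46: home furniture, under €110.00 → 0% → €0.00
AA batteries (8-pack) €6.22: all other goods → 9% → €0.56
Nightstand €104.86: home furniture, under €110.00 → 0% → €0.00
Subtotal = €492.84; tax = €22.50; total due = €515.34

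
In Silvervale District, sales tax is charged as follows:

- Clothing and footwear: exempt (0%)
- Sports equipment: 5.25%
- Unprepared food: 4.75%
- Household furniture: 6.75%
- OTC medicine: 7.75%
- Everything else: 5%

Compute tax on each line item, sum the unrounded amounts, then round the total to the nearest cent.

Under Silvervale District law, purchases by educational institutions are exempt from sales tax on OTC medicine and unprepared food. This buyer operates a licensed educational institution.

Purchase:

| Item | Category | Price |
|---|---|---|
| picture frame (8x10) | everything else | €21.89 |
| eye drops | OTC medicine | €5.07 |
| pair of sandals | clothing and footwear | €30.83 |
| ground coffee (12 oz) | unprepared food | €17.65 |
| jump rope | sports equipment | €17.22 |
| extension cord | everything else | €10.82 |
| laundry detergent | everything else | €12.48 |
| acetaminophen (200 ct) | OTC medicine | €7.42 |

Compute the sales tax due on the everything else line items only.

€2.26

Picture frame (8x10) €21.89: everything else → 5% → €1.0945
Extension cord €10.82: everything else → 5% → €0.541
Laundry detergent €12.48: everything else → 5% → €0.624
Tax on everything else: unrounded sum = €2.2595 → €2.26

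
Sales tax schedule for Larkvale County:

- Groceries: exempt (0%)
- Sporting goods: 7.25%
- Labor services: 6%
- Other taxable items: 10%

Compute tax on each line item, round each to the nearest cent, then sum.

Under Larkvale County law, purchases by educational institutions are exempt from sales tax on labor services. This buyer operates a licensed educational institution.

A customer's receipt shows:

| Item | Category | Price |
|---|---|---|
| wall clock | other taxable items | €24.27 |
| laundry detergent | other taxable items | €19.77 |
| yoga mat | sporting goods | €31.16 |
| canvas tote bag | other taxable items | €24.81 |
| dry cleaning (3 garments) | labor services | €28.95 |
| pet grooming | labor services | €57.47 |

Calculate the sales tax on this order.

Wall clock €24.27: other taxable items → 10% → €2.43
Laundry detergent €19.77: other taxable items → 10% → €1.98
Yoga mat €31.16: sporting goods → 7.25% → €2.26
Canvas tote bag €24.81: other taxable items → 10% → €2.48
Dry cleaning (3 garments) €28.95: labor services, buyer-exempt → 0% → €0.00
Pet grooming €57.47: labor services, buyer-exempt → 0% → €0.00
Total tax = €2.43 + €1.98 + €2.26 + €2.48 = €9.15

€9.15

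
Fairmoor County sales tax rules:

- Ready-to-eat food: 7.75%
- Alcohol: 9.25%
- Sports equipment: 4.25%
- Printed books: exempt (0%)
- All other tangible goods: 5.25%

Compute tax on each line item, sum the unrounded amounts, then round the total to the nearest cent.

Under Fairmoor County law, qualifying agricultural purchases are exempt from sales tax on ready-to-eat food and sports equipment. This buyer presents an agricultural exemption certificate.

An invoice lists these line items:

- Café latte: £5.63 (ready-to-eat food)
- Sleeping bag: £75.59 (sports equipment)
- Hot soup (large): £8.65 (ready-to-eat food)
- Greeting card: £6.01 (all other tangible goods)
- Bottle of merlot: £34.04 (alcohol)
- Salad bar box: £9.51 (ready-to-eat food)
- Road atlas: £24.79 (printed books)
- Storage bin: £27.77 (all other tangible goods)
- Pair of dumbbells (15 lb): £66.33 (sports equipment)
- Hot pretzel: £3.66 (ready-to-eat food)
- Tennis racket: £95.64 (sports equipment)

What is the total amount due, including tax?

Café latte £5.63: ready-to-eat food, buyer-exempt → 0% → £0.00
Sleeping bag £75.59: sports equipment, buyer-exempt → 0% → £0.00
Hot soup (large) £8.65: ready-to-eat food, buyer-exempt → 0% → £0.00
Greeting card £6.01: all other tangible goods → 5.25% → £0.315525
Bottle of merlot £34.04: alcohol → 9.25% → £3.1487
Salad bar box £9.51: ready-to-eat food, buyer-exempt → 0% → £0.00
Road atlas £24.79: printed books → 0% → £0.00
Storage bin £27.77: all other tangible goods → 5.25% → £1.457925
Pair of dumbbells (15 lb) £66.33: sports equipment, buyer-exempt → 0% → £0.00
Hot pretzel £3.66: ready-to-eat food, buyer-exempt → 0% → £0.00
Tennis racket £95.64: sports equipment, buyer-exempt → 0% → £0.00
Subtotal = £357.62; unrounded tax = £4.92215 → £4.92; total due = £362.54

£362.54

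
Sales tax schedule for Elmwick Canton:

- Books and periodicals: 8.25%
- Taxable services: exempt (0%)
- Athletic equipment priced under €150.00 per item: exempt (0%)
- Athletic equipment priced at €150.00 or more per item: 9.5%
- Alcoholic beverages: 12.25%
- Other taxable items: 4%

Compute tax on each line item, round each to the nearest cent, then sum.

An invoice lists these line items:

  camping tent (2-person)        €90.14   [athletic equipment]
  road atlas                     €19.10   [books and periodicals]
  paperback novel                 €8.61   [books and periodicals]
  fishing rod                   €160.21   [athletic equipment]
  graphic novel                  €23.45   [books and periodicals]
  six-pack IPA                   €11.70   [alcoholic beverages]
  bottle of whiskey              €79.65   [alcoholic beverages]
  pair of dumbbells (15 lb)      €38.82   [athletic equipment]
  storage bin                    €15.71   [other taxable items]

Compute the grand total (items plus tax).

Camping tent (2-person) €90.14: athletic equipment, under €150.00 → 0% → €0.00
Road atlas €19.10: books and periodicals → 8.25% → €1.58
Paperback novel €8.61: books and periodicals → 8.25% → €0.71
Fishing rod €160.21: athletic equipment, €150.00 or more → 9.5% → €15.22
Graphic novel €23.45: books and periodicals → 8.25% → €1.93
Six-pack IPA €11.70: alcoholic beverages → 12.25% → €1.43
Bottle of whiskey €79.65: alcoholic beverages → 12.25% → €9.76
Pair of dumbbells (15 lb) €38.82: athletic equipment, under €150.00 → 0% → €0.00
Storage bin €15.71: other taxable items → 4% → €0.63
Subtotal = €447.39; tax = €31.26; total due = €478.65

€478.65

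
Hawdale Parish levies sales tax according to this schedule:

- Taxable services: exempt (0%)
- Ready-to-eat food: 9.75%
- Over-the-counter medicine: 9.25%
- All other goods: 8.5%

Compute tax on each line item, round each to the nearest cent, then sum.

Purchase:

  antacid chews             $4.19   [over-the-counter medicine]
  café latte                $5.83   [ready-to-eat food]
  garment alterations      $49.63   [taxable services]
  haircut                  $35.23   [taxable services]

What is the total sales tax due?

$0.96

Antacid chews $4.19: over-the-counter medicine → 9.25% → $0.39
Café latte $5.83: ready-to-eat food → 9.75% → $0.57
Garment alterations $49.63: taxable services → 0% → $0.00
Haircut $35.23: taxable services → 0% → $0.00
Total tax = $0.39 + $0.57 = $0.96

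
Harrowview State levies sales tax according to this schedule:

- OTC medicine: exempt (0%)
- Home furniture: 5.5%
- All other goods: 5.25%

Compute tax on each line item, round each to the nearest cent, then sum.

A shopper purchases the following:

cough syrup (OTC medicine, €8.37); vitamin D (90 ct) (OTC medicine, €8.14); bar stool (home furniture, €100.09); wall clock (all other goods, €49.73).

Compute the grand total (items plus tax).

€174.44

Cough syrup €8.37: OTC medicine → 0% → €0.00
Vitamin D (90 ct) €8.14: OTC medicine → 0% → €0.00
Bar stool €100.09: home furniture → 5.5% → €5.50
Wall clock €49.73: all other goods → 5.25% → €2.61
Subtotal = €166.33; tax = €8.11; total due = €174.44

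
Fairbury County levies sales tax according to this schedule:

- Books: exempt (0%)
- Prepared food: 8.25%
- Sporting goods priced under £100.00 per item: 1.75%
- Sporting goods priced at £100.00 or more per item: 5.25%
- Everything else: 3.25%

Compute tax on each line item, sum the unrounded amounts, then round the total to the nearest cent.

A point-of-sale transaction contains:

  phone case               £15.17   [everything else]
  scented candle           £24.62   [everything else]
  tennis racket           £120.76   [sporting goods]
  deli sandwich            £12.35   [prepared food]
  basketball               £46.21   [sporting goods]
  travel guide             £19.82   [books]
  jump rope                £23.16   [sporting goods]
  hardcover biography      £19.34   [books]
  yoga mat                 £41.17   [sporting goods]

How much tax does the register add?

Phone case £15.17: everything else → 3.25% → £0.493025
Scented candle £24.62: everything else → 3.25% → £0.80015
Tennis racket £120.76: sporting goods, £100.00 or more → 5.25% → £6.3399
Deli sandwich £12.35: prepared food → 8.25% → £1.018875
Basketball £46.21: sporting goods, under £100.00 → 1.75% → £0.808675
Travel guide £19.82: books → 0% → £0.00
Jump rope £23.16: sporting goods, under £100.00 → 1.75% → £0.4053
Hardcover biography £19.34: books → 0% → £0.00
Yoga mat £41.17: sporting goods, under £100.00 → 1.75% → £0.720475
Unrounded tax sum = £10.5864 → £10.59

£10.59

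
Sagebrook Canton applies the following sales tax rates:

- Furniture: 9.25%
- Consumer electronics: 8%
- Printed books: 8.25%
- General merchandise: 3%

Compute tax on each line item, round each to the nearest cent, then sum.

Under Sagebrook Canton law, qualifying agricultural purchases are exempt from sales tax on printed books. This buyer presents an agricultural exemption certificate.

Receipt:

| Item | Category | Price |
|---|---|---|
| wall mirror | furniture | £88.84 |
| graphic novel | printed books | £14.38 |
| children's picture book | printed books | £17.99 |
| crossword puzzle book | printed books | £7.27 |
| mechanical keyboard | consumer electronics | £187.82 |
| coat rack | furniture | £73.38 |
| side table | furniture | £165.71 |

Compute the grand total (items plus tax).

Wall mirror £88.84: furniture → 9.25% → £8.22
Graphic novel £14.38: printed books, buyer-exempt → 0% → £0.00
Children's picture book £17.99: printed books, buyer-exempt → 0% → £0.00
Crossword puzzle book £7.27: printed books, buyer-exempt → 0% → £0.00
Mechanical keyboard £187.82: consumer electronics → 8% → £15.03
Coat rack £73.38: furniture → 9.25% → £6.79
Side table £165.71: furniture → 9.25% → £15.33
Subtotal = £555.39; tax = £45.37; total due = £600.76

£600.76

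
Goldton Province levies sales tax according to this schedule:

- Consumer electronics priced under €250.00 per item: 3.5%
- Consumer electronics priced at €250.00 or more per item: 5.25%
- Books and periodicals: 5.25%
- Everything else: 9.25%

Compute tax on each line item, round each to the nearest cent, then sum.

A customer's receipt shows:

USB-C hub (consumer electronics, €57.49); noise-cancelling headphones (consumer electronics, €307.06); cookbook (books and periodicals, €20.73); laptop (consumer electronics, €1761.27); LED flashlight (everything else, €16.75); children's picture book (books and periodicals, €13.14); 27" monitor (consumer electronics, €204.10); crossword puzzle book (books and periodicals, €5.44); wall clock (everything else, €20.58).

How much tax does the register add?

USB-C hub €57.49: consumer electronics, under €250.00 → 3.5% → €2.01
Noise-cancelling headphones €307.06: consumer electronics, €250.00 or more → 5.25% → €16.12
Cookbook €20.73: books and periodicals → 5.25% → €1.09
Laptop €1761.27: consumer electronics, €250.00 or more → 5.25% → €92.47
LED flashlight €16.75: everything else → 9.25% → €1.55
Children's picture book €13.14: books and periodicals → 5.25% → €0.69
27" monitor €204.10: consumer electronics, under €250.00 → 3.5% → €7.14
Crossword puzzle book €5.44: books and periodicals → 5.25% → €0.29
Wall clock €20.58: everything else → 9.25% → €1.90
Total tax = €2.01 + €16.12 + €1.09 + €92.47 + €1.55 + €0.69 + €7.14 + €0.29 + €1.90 = €123.26

€123.26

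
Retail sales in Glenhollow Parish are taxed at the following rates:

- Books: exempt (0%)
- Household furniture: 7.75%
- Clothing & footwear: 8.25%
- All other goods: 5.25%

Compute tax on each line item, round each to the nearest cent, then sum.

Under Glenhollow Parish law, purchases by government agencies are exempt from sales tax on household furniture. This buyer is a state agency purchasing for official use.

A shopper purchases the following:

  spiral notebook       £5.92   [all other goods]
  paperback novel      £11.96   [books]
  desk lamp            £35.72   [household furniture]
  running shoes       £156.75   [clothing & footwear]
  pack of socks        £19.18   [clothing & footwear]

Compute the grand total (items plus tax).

Spiral notebook £5.92: all other goods → 5.25% → £0.31
Paperback novel £11.96: books → 0% → £0.00
Desk lamp £35.72: household furniture, buyer-exempt → 0% → £0.00
Running shoes £156.75: clothing & footwear → 8.25% → £12.93
Pack of socks £19.18: clothing & footwear → 8.25% → £1.58
Subtotal = £229.53; tax = £14.82; total due = £244.35

£244.35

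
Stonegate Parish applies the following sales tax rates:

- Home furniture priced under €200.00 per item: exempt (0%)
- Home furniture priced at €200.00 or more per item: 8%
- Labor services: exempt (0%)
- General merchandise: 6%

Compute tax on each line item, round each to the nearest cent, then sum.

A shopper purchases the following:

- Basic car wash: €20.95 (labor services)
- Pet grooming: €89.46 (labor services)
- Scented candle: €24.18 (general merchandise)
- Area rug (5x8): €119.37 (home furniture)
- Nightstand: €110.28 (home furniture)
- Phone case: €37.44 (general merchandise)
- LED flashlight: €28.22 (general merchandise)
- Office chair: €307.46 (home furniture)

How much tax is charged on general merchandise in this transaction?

€5.39

Scented candle €24.18: general merchandise → 6% → €1.45
Phone case €37.44: general merchandise → 6% → €2.25
LED flashlight €28.22: general merchandise → 6% → €1.69
Tax on general merchandise = €1.45 + €2.25 + €1.69 = €5.39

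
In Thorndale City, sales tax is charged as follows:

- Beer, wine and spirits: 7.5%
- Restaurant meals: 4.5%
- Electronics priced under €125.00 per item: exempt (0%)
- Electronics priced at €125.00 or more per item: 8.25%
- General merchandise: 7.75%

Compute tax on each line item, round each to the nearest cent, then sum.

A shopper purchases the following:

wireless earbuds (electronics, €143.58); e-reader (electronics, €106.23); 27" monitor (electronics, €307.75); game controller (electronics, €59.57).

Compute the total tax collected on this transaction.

€37.24

Wireless earbuds €143.58: electronics, €125.00 or more → 8.25% → €11.85
E-reader €106.23: electronics, under €125.00 → 0% → €0.00
27" monitor €307.75: electronics, €125.00 or more → 8.25% → €25.39
Game controller €59.57: electronics, under €125.00 → 0% → €0.00
Total tax = €11.85 + €25.39 = €37.24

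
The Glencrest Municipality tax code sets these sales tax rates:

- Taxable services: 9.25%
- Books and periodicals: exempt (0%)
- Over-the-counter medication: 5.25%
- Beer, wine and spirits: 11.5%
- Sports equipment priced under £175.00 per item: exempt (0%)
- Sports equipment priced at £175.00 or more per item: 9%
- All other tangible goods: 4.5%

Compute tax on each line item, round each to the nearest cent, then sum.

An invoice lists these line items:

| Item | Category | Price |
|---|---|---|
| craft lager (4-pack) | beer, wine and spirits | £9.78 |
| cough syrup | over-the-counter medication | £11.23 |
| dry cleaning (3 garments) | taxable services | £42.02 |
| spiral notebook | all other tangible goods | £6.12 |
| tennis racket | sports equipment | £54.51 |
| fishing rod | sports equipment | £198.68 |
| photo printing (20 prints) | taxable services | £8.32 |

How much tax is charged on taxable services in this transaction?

£4.66

Dry cleaning (3 garments) £42.02: taxable services → 9.25% → £3.89
Photo printing (20 prints) £8.32: taxable services → 9.25% → £0.77
Tax on taxable services = £3.89 + £0.77 = £4.66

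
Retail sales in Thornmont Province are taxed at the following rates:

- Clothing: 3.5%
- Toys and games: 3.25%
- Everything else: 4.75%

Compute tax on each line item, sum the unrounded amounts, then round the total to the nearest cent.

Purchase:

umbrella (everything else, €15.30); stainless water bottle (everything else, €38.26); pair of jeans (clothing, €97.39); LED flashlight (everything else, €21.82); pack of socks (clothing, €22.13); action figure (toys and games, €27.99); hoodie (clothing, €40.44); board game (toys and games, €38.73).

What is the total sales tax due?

€11.35

Umbrella €15.30: everything else → 4.75% → €0.72675
Stainless water bottle €38.26: everything else → 4.75% → €1.81735
Pair of jeans €97.39: clothing → 3.5% → €3.40865
LED flashlight €21.82: everything else → 4.75% → €1.03645
Pack of socks €22.13: clothing → 3.5% → €0.77455
Action figure €27.99: toys and games → 3.25% → €0.909675
Hoodie €40.44: clothing → 3.5% → €1.4154
Board game €38.73: toys and games → 3.25% → €1.258725
Unrounded tax sum = €11.34755 → €11.35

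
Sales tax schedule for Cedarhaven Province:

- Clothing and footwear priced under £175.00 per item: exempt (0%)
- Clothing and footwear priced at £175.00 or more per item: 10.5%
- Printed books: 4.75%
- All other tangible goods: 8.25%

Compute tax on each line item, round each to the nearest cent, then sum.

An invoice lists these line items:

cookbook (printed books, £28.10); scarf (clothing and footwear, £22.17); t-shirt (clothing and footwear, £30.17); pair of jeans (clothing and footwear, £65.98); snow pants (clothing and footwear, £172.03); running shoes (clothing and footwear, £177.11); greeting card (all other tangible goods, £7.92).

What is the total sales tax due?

Cookbook £28.10: printed books → 4.75% → £1.33
Scarf £22.17: clothing and footwear, under £175.00 → 0% → £0.00
T-shirt £30.17: clothing and footwear, under £175.00 → 0% → £0.00
Pair of jeans £65.98: clothing and footwear, under £175.00 → 0% → £0.00
Snow pants £172.03: clothing and footwear, under £175.00 → 0% → £0.00
Running shoes £177.11: clothing and footwear, £175.00 or more → 10.5% → £18.60
Greeting card £7.92: all other tangible goods → 8.25% → £0.65
Total tax = £1.33 + £18.60 + £0.65 = £20.58

£20.58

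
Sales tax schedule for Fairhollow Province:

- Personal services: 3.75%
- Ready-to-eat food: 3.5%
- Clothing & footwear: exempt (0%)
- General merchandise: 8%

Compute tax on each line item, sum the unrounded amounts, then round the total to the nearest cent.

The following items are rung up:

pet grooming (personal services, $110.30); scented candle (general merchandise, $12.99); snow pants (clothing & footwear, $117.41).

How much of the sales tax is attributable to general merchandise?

$1.04

Scented candle $12.99: general merchandise → 8% → $1.0392
Tax on general merchandise: unrounded sum = $1.0392 → $1.04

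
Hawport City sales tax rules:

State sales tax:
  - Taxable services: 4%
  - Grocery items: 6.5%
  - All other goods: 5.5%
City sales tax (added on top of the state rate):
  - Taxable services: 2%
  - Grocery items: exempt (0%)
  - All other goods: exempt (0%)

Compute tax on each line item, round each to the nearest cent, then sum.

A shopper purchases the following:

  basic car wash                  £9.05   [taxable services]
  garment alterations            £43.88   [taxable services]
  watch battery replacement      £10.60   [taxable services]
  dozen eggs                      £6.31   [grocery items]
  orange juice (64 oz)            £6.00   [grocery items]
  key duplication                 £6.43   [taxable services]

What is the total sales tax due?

Basic car wash £9.05: taxable services → 4% + 2% city = 6% → £0.54
Garment alterations £43.88: taxable services → 4% + 2% city = 6% → £2.63
Watch battery replacement £10.60: taxable services → 4% + 2% city = 6% → £0.64
Dozen eggs £6.31: grocery items → 6.5% + 0% city = 6.5% → £0.41
Orange juice (64 oz) £6.00: grocery items → 6.5% + 0% city = 6.5% → £0.39
Key duplication £6.43: taxable services → 4% + 2% city = 6% → £0.39
Total tax = £0.54 + £2.63 + £0.64 + £0.41 + £0.39 + £0.39 = £5.00

£5.00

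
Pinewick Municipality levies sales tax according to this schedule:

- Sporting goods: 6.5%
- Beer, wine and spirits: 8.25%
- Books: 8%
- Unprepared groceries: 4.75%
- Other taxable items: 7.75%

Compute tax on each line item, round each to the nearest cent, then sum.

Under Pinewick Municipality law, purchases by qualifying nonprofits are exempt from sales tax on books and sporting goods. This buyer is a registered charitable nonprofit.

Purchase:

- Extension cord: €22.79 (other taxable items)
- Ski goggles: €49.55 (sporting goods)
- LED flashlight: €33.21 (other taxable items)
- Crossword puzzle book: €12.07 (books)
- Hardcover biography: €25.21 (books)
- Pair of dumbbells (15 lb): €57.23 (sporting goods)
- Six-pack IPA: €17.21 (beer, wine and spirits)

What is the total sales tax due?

€5.76

Extension cord €22.79: other taxable items → 7.75% → €1.77
Ski goggles €49.55: sporting goods, buyer-exempt → 0% → €0.00
LED flashlight €33.21: other taxable items → 7.75% → €2.57
Crossword puzzle book €12.07: books, buyer-exempt → 0% → €0.00
Hardcover biography €25.21: books, buyer-exempt → 0% → €0.00
Pair of dumbbells (15 lb) €57.23: sporting goods, buyer-exempt → 0% → €0.00
Six-pack IPA €17.21: beer, wine and spirits → 8.25% → €1.42
Total tax = €1.77 + €2.57 + €1.42 = €5.76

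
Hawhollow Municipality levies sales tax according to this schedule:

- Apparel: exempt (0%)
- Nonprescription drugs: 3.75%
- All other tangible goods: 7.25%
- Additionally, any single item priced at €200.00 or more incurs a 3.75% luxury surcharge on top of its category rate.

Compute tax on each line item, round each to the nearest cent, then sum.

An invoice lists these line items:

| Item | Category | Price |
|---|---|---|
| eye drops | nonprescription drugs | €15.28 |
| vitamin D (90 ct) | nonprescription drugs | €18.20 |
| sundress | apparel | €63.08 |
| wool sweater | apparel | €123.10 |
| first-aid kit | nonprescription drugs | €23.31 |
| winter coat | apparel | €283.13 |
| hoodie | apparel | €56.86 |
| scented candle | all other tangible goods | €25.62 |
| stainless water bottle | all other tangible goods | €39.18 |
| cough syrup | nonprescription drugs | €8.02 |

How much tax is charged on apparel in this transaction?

Sundress €63.08: apparel → 0% → €0.00
Wool sweater €123.10: apparel → 0% → €0.00
Winter coat €283.13: apparel → 0% + 3.75% surcharge = 3.75% → €10.62
Hoodie €56.86: apparel → 0% → €0.00
Tax on apparel = €0.00 + €0.00 + €10.62 + €0.00 = €10.62

€10.62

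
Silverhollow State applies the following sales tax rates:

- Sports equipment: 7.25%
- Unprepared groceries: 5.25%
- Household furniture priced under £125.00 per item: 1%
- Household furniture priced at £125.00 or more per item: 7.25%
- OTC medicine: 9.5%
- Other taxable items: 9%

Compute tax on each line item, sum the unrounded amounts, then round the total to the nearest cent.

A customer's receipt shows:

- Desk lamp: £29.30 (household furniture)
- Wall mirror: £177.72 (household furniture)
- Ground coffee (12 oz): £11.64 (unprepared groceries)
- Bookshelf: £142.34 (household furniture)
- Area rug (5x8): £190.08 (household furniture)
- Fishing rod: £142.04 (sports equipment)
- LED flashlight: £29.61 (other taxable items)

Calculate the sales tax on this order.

Desk lamp £29.30: household furniture, under £125.00 → 1% → £0.293
Wall mirror £177.72: household furniture, £125.00 or more → 7.25% → £12.8847
Ground coffee (12 oz) £11.64: unprepared groceries → 5.25% → £0.6111
Bookshelf £142.34: household furniture, £125.00 or more → 7.25% → £10.31965
Area rug (5x8) £190.08: household furniture, £125.00 or more → 7.25% → £13.7808
Fishing rod £142.04: sports equipment → 7.25% → £10.2979
LED flashlight £29.61: other taxable items → 9% → £2.6649
Unrounded tax sum = £50.85205 → £50.85

£50.85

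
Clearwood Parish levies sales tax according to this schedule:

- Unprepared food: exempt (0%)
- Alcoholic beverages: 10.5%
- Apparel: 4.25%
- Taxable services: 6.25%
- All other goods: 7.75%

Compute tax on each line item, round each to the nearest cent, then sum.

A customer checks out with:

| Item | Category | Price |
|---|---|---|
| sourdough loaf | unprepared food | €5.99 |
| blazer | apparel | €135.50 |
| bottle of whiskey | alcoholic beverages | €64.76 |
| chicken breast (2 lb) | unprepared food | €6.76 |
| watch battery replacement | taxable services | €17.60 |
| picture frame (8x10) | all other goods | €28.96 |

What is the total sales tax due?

€15.90

Sourdough loaf €5.99: unprepared food → 0% → €0.00
Blazer €135.50: apparel → 4.25% → €5.76
Bottle of whiskey €64.76: alcoholic beverages → 10.5% → €6.80
Chicken breast (2 lb) €6.76: unprepared food → 0% → €0.00
Watch battery replacement €17.60: taxable services → 6.25% → €1.10
Picture frame (8x10) €28.96: all other goods → 7.75% → €2.24
Total tax = €5.76 + €6.80 + €1.10 + €2.24 = €15.90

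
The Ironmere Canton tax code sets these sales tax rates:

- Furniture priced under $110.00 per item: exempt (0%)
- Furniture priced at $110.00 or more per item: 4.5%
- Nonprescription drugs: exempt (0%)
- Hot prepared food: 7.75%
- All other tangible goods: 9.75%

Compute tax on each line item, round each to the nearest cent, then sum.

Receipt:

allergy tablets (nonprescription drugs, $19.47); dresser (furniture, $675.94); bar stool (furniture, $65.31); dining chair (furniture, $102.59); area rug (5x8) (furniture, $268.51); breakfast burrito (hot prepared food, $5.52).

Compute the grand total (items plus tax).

$1180.27

Allergy tablets $19.47: nonprescription drugs → 0% → $0.00
Dresser $675.94: furniture, $110.00 or more → 4.5% → $30.42
Bar stool $65.31: furniture, under $110.00 → 0% → $0.00
Dining chair $102.59: furniture, under $110.00 → 0% → $0.00
Area rug (5x8) $268.51: furniture, $110.00 or more → 4.5% → $12.08
Breakfast burrito $5.52: hot prepared food → 7.75% → $0.43
Subtotal = $1137.34; tax = $42.93; total due = $1180.27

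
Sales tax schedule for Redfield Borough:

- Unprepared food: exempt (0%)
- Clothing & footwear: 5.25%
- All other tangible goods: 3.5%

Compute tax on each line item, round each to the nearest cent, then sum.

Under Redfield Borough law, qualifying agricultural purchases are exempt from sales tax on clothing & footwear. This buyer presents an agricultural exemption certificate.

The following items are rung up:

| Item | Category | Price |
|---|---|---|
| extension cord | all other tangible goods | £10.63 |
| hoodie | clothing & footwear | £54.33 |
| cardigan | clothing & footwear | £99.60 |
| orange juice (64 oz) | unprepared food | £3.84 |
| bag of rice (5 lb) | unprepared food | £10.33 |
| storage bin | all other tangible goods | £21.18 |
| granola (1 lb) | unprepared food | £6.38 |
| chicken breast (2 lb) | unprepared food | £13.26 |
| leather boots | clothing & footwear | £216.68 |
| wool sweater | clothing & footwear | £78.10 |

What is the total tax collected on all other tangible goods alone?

£1.11

Extension cord £10.63: all other tangible goods → 3.5% → £0.37
Storage bin £21.18: all other tangible goods → 3.5% → £0.74
Tax on all other tangible goods = £0.37 + £0.74 = £1.11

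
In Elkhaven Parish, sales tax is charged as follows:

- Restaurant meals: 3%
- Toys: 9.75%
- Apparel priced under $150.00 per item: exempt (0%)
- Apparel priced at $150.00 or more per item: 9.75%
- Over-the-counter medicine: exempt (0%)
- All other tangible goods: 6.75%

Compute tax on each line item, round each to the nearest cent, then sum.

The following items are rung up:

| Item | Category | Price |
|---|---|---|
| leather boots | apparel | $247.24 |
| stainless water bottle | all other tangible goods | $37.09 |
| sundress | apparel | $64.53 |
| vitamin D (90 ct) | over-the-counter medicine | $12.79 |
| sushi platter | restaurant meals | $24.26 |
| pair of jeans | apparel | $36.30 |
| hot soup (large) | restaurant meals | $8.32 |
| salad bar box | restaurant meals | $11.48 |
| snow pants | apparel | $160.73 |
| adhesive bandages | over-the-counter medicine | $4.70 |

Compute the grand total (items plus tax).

Leather boots $247.24: apparel, $150.00 or more → 9.75% → $24.11
Stainless water bottle $37.09: all other tangible goods → 6.75% → $2.50
Sundress $64.53: apparel, under $150.00 → 0% → $0.00
Vitamin D (90 ct) $12.79: over-the-counter medicine → 0% → $0.00
Sushi platter $24.26: restaurant meals → 3% → $0.73
Pair of jeans $36.30: apparel, under $150.00 → 0% → $0.00
Hot soup (large) $8.32: restaurant meals → 3% → $0.25
Salad bar box $11.48: restaurant meals → 3% → $0.34
Snow pants $160.73: apparel, $150.00 or more → 9.75% → $15.67
Adhesive bandages $4.70: over-the-counter medicine → 0% → $0.00
Subtotal = $607.44; tax = $43.60; total due = $651.04

$651.04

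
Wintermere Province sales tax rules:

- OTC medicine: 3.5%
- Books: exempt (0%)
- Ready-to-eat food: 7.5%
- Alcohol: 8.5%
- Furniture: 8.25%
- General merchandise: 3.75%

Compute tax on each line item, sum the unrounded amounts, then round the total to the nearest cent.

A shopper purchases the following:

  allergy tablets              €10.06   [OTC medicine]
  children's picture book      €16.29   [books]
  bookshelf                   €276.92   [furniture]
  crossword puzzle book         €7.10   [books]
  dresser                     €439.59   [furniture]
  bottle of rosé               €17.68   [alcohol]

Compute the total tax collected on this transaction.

Allergy tablets €10.06: OTC medicine → 3.5% → €0.3521
Children's picture book €16.29: books → 0% → €0.00
Bookshelf €276.92: furniture → 8.25% → €22.8459
Crossword puzzle book €7.10: books → 0% → €0.00
Dresser €439.59: furniture → 8.25% → €36.266175
Bottle of rosé €17.68: alcohol → 8.5% → €1.5028
Unrounded tax sum = €60.966975 → €60.97

€60.97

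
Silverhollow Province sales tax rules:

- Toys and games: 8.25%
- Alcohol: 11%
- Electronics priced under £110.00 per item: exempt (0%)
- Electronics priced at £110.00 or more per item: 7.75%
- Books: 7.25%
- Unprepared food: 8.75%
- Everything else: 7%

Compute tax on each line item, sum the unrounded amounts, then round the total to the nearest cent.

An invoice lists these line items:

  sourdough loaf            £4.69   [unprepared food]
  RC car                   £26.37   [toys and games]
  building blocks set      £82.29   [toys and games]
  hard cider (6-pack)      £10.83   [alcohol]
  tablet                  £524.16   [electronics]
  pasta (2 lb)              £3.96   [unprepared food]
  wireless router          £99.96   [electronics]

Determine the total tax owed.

Sourdough loaf £4.69: unprepared food → 8.75% → £0.410375
RC car £26.37: toys and games → 8.25% → £2.175525
Building blocks set £82.29: toys and games → 8.25% → £6.788925
Hard cider (6-pack) £10.83: alcohol → 11% → £1.1913
Tablet £524.16: electronics, £110.00 or more → 7.75% → £40.6224
Pasta (2 lb) £3.96: unprepared food → 8.75% → £0.3465
Wireless router £99.96: electronics, under £110.00 → 0% → £0.00
Unrounded tax sum = £51.535025 → £51.54

£51.54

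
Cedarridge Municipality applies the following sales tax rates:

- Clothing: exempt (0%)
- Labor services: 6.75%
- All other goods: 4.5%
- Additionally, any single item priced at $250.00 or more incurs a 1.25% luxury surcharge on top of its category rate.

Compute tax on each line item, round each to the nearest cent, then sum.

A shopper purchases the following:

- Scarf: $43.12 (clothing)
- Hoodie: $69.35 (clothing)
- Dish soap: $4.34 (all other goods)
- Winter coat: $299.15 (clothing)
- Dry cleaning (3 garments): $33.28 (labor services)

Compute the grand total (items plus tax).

$455.43

Scarf $43.12: clothing → 0% → $0.00
Hoodie $69.35: clothing → 0% → $0.00
Dish soap $4.34: all other goods → 4.5% → $0.20
Winter coat $299.15: clothing → 0% + 1.25% surcharge = 1.25% → $3.74
Dry cleaning (3 garments) $33.28: labor services → 6.75% → $2.25
Subtotal = $449.24; tax = $6.19; total due = $455.43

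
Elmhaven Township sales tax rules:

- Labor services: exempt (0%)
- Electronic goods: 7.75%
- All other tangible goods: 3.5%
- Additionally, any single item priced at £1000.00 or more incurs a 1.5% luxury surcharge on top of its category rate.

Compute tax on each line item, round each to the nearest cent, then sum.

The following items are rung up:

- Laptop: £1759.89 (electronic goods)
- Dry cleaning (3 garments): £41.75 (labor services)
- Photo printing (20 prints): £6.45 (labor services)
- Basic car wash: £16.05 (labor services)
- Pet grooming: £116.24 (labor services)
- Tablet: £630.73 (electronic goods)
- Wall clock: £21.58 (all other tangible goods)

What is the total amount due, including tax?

£2805.12

Laptop £1759.89: electronic goods → 7.75% + 1.5% surcharge = 9.25% → £162.79
Dry cleaning (3 garments) £41.75: labor services → 0% → £0.00
Photo printing (20 prints) £6.45: labor services → 0% → £0.00
Basic car wash £16.05: labor services → 0% → £0.00
Pet grooming £116.24: labor services → 0% → £0.00
Tablet £630.73: electronic goods → 7.75% → £48.88
Wall clock £21.58: all other tangible goods → 3.5% → £0.76
Subtotal = £2592.69; tax = £212.43; total due = £2805.12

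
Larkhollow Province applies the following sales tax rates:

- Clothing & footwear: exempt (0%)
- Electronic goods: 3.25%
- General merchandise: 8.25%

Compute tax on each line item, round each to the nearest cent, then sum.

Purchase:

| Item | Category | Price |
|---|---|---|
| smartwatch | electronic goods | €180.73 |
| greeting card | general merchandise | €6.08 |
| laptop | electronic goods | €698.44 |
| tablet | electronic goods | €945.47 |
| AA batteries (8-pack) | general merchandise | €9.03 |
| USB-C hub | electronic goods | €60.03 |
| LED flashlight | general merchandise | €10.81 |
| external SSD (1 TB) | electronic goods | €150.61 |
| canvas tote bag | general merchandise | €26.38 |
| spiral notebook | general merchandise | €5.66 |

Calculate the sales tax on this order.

€70.92

Smartwatch €180.73: electronic goods → 3.25% → €5.87
Greeting card €6.08: general merchandise → 8.25% → €0.50
Laptop €698.44: electronic goods → 3.25% → €22.70
Tablet €945.47: electronic goods → 3.25% → €30.73
AA batteries (8-pack) €9.03: general merchandise → 8.25% → €0.74
USB-C hub €60.03: electronic goods → 3.25% → €1.95
LED flashlight €10.81: general merchandise → 8.25% → €0.89
External SSD (1 TB) €150.61: electronic goods → 3.25% → €4.89
Canvas tote bag €26.38: general merchandise → 8.25% → €2.18
Spiral notebook €5.66: general merchandise → 8.25% → €0.47
Total tax = €5.87 + €0.50 + €22.70 + €30.73 + €0.74 + €1.95 + €0.89 + €4.89 + €2.18 + €0.47 = €70.92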